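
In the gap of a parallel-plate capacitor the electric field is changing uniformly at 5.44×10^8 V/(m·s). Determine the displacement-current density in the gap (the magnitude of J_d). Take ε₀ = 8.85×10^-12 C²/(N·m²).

J_d = ε₀ ∂E/∂t, so J_d = 4.81×10^-3 A/m².

4.81×10^-3 A/m²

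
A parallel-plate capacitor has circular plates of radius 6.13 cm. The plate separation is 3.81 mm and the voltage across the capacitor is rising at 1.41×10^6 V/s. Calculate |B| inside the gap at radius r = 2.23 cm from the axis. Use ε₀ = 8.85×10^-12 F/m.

dE/dt = (dV/dt)/d = 3.701×10^8 V/(m·s); I_d = ε₀(πR²)(dE/dt) = (8.85×10^-12)(0.01181)(3.701×10^8) = 3.868×10^-5 A.
For r < R the Ampère–Maxwell law gives B(2πr) = μ₀ I_d (r²/R²), so B = μ₀ I_d r/(2πR²) = (4π×10^-7)(3.868×10^-5)(0.0223)/(2π·0.0613²) = 4.59×10^-11 T.

4.59×10^-11 T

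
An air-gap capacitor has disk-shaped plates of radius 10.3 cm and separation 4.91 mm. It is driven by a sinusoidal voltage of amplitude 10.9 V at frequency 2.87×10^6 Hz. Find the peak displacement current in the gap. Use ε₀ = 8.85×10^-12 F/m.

C = ε₀A/d = (8.85×10^-12)(0.03333)/(4.91×10^-3) = 6.008×10^-11 F; ω = 2πf = 1.803×10^7 rad/s.
I_d = C dV/dt, so |I_d|_max = C V₀ ω = (6.008×10^-11)(10.9)(1.803×10^7) = 0.0118 A.

0.0118 A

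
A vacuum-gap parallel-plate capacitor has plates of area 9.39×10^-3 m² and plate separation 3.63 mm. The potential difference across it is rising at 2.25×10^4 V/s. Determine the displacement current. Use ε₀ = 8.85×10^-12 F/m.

5.15×10^-7 A

The field between the plates is E = V/d, so dE/dt = (2.25×10^4)/(3.63×10^-3 m) = 6.198×10^6 V/(m·s).
I_d = ε₀ A (dE/dt) = (8.85×10^-12)(9.39×10^-3)(6.198×10^6) = 5.15×10^-7 A.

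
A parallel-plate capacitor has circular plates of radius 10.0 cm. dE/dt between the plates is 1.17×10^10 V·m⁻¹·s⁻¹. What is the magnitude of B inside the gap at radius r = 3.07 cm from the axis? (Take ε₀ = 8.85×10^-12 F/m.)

2.00×10^-9 T

I_d = ε₀ dΦ_E/dt = ε₀ πR² (dE/dt) = (8.85×10^-12)(0.03142)(1.17×10^10) = 3.253×10^-3 A through the full plate area.
An Ampèrian loop of radius r encloses a fraction (r/R)² of I_d. Then B·2πr = μ₀ I_d (r/R)², giving B = μ₀ I_d r/(2πR²) = 2.00×10^-9 T.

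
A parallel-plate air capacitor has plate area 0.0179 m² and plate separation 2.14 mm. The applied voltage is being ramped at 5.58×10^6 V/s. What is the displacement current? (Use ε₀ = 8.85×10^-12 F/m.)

E = V/d so dE/dt = (dV/dt)/d = 2.607×10^9 V/(m·s), and I_d = ε₀ A dE/dt = (8.85×10^-12)(0.0179)(2.607×10^9) = 4.13×10^-4 A.

4.13×10^-4 A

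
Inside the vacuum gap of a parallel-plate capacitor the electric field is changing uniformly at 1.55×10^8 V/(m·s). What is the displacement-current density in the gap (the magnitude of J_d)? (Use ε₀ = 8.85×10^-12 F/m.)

1.37×10^-3 A/m²

The displacement-current density is ε₀ ∂E/∂t = (8.85×10^-12)(1.55×10^8) = 1.37×10^-3 A/m².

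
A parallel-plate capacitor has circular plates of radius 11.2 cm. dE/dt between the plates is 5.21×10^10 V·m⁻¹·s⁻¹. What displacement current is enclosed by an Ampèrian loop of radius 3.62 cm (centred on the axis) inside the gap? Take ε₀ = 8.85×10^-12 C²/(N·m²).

1.90×10^-3 A

Total displacement current: I_d = ε₀(πR²)(dE/dt) = (8.85×10^-12)(0.03941)(5.21×10^10) = 0.01817 A.
The field is uniform, so I_d,enc = I_d (r/R)² = (0.01817)(3.62/11.2)² = 1.90×10^-3 A.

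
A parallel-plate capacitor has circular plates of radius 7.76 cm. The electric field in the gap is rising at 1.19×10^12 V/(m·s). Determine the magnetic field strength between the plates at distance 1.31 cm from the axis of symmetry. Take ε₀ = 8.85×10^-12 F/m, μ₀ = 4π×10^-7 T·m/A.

8.67×10^-8 T

Through the whole plate area (πR² = 0.01892 m²), I_d = ε₀ πR² dE/dt = 0.1993 A.
An Ampèrian loop of radius r encloses a fraction (r/R)² of I_d. Then B·2πr = μ₀ I_d (r/R)², giving B = μ₀ I_d r/(2πR²) = 8.67×10^-8 T.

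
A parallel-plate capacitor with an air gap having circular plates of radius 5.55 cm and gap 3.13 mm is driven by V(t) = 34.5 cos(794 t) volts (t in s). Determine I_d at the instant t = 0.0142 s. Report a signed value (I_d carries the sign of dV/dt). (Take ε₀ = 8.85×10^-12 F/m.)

C = ε₀A/d = (8.85×10^-12)(9.677×10^-3)/(3.13×10^-3) = 2.736×10^-11 F. dV/dt = V₀ω·−sin(ωt); at ωt = 11.2748 rad this factor is 0.9613.
I_d = C dV/dt = (2.736×10^-11)(34.5)(794)(0.9613) = 7.20×10^-7 A.

7.20×10^-7 A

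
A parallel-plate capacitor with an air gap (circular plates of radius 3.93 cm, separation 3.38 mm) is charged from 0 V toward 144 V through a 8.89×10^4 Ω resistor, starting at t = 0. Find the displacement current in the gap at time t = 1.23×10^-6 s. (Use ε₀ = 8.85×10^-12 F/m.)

C = ε₀A/d = (8.85×10^-12)(4.852×10^-3)/(3.38×10^-3) = 1.270×10^-11 F and τ = RC = 1.129×10^-6 s. I_d in the gap equals the RC charging current.
I_d(t) = (V₀/R) e^(−t/τ) = 1.620×10^-3 · e^(−1.089) = 5.45×10^-4 A.

5.45×10^-4 A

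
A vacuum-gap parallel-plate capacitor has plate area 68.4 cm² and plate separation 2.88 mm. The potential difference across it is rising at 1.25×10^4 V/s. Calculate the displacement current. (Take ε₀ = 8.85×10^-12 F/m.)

The field between the plates is E = V/d, so dE/dt = (1.25×10^4)/(2.88×10^-3 m) = 4.340×10^6 V/(m·s).
I_d = ε₀ A (dE/dt) = (8.85×10^-12)(6.84×10^-3)(4.340×10^6) = 2.63×10^-7 A.

2.63×10^-7 A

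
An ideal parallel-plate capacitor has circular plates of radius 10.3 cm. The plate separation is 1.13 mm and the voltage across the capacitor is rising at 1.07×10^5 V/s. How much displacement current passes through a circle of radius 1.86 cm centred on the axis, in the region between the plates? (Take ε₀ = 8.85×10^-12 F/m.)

9.11×10^-7 A

dE/dt = (dV/dt)/d = 9.469×10^7 V/(m·s); I_d = ε₀(πR²)(dE/dt) = (8.85×10^-12)(0.03333)(9.469×10^7) = 2.793×10^-5 A.
Since J_d is uniform, the enclosed fraction is (r/R)² = 0.03261, giving I_d,enc = 9.11×10^-7 A.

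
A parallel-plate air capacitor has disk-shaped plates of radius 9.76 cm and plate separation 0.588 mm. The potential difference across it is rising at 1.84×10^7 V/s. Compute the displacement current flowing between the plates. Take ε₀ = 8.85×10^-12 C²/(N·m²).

C = ε₀A/d = (8.85×10^-12)(0.02993)/(5.88×10^-4) = 4.505×10^-10 F.
I_d = C dV/dt = (4.505×10^-10)(1.84×10^7) = 8.29×10^-3 A.

8.29×10^-3 A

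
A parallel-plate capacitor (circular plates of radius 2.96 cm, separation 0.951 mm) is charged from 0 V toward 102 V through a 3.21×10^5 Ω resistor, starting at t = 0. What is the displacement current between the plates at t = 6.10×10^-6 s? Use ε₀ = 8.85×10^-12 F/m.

C = ε₀A/d = (8.85×10^-12)(2.753×10^-3)/(9.51×10^-4) = 2.562×10^-11 F, so τ = RC = 8.224×10^-6 s.
The conduction current is I(t) = (V₀/R) e^(−t/τ), and the displacement current between the plates equals it.
t/τ = 0.7417; I_d = (102/3.21×10^5) · e^(−0.7417) = (3.178×10^-4)(0.4763) = 1.51×10^-4 A.

1.51×10^-4 A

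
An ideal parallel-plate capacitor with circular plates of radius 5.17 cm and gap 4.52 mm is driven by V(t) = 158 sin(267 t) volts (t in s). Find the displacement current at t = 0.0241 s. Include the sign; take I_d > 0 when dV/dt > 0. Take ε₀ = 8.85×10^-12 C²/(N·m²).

dV/dt = (158)(267)·cos(6.4347) = 4.170×10^4 V/s.
I_d = C dV/dt with C = ε₀A/d = (8.85×10^-12)(8.397×10^-3)/(4.52×10^-3) = 1.644×10^-11 F, so I_d = (1.644×10^-11)(4.170×10^4) = 6.86×10^-7 A.

6.86×10^-7 A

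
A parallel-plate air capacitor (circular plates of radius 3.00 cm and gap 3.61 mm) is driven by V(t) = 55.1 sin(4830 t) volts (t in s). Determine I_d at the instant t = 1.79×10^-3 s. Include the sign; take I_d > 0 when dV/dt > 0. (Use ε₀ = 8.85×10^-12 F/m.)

C = ε₀A/d = (8.85×10^-12)(2.827×10^-3)/(3.61×10^-3) = 6.930×10^-12 F. dV/dt = V₀ω·cos(ωt); at ωt = 8.6457 rad this factor is -0.7116.
I_d = C dV/dt = (6.930×10^-12)(55.1)(4830)(-0.7116) = -1.31×10^-6 A.

-1.31×10^-6 A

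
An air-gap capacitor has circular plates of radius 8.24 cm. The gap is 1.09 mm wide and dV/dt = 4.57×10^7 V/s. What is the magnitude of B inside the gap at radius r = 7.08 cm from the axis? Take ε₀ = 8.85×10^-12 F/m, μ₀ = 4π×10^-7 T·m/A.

dE/dt = (dV/dt)/d = 4.193×10^10 V/(m·s); I_d = ε₀(πR²)(dE/dt) = (8.85×10^-12)(0.02133)(4.193×10^10) = 7.915×10^-3 A.
An Ampèrian loop of radius r encloses a fraction (r/R)² of I_d. Then B·2πr = μ₀ I_d (r/R)², giving B = μ₀ I_d r/(2πR²) = 1.65×10^-8 T.

1.65×10^-8 T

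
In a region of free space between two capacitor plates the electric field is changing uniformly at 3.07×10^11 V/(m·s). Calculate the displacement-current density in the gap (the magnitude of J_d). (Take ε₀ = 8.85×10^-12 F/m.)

2.72 A/m²

J_d = ε₀ ∂E/∂t, so J_d = 2.72 A/m².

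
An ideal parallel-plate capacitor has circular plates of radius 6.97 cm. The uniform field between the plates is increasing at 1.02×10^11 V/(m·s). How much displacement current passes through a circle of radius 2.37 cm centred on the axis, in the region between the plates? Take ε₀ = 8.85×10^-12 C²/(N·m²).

1.59×10^-3 A

Through the whole plate area (πR² = 0.01526 m²), I_d = ε₀ πR² dE/dt = 0.01378 A.
Through an area πr² the displacement current is I_d·(πr²/πR²) = I_d (r/R)² = 1.59×10^-3 A.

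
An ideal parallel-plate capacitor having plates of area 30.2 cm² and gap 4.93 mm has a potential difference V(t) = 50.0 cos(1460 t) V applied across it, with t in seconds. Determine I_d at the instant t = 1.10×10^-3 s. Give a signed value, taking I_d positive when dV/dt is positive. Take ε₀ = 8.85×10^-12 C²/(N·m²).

-3.96×10^-7 A

dE/dt = (V₀ω/d)·−sin(ωt) with ωt = 1.606 rad: (50.0)(1460)(-0.9994)/(4.93×10^-3) = -1.480×10^7 V/(m·s).
I_d = ε₀ A dE/dt = (8.85×10^-12)(3.02×10^-3)(-1.480×10^7) = -3.96×10^-7 A.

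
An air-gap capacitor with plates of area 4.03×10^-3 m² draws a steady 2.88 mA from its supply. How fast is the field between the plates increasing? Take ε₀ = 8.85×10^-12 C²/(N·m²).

8.08×10^10 V/(m·s)

By continuity, I_d in the gap equals the 2.88 mA flowing in the wire.
Then dE/dt = I_d/(ε₀A) = 8.08×10^10 V/(m·s).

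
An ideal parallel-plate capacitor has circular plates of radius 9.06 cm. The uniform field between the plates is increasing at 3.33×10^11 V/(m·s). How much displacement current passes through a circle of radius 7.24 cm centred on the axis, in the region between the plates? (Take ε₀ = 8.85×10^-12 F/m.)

0.0485 A

Through the whole plate area (πR² = 0.02579 m²), I_d = ε₀ πR² dE/dt = 0.07600 A.
Since J_d is uniform, the enclosed fraction is (r/R)² = 0.6386, giving I_d,enc = 0.0485 A.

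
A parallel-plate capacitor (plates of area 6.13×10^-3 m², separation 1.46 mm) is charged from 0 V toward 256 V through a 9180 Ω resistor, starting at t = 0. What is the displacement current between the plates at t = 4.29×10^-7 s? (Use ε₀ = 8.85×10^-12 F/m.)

C = ε₀A/d = (8.85×10^-12)(6.13×10^-3)/(1.46×10^-3) = 3.716×10^-11 F and τ = RC = 3.411×10^-7 s. I_d in the gap equals the RC charging current.
I_d(t) = (V₀/R) e^(−t/τ) = 0.02789 · e^(−1.258) = 7.93×10^-3 A.

7.93×10^-3 A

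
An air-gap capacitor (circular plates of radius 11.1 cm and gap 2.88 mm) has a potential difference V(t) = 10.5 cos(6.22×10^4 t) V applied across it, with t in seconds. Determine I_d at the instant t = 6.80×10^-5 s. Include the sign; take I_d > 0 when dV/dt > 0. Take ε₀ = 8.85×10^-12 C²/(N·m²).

6.88×10^-5 A

C = ε₀A/d = (8.85×10^-12)(0.03871)/(2.88×10^-3) = 1.190×10^-10 F. dV/dt = V₀ω·−sin(ωt); at ωt = 4.2296 rad this factor is 0.8857.
I_d = C dV/dt = (1.190×10^-10)(10.5)(6.22×10^4)(0.8857) = 6.88×10^-5 A.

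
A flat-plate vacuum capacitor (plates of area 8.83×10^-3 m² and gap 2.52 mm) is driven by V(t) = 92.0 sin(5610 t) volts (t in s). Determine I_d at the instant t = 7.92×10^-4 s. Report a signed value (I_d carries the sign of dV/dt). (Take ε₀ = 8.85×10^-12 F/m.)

-4.26×10^-6 A

dE/dt = (V₀ω/d)·cos(ωt) with ωt = 4.44312 rad: (92.0)(5610)(-0.2660)/(2.52×10^-3) = -5.448×10^7 V/(m·s).
I_d = ε₀ A dE/dt = (8.85×10^-12)(8.83×10^-3)(-5.448×10^7) = -4.26×10^-6 A.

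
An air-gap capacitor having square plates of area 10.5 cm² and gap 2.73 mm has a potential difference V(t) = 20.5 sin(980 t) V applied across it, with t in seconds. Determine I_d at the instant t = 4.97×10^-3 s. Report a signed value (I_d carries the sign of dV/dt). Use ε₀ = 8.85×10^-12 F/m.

dE/dt = (V₀ω/d)·cos(ωt) with ωt = 4.8706 rad: (20.5)(980)(0.1576)/(2.73×10^-3) = 1.160×10^6 V/(m·s).
I_d = ε₀ A dE/dt = (8.85×10^-12)(1.05×10^-3)(1.160×10^6) = 1.08×10^-8 A.

1.08×10^-8 A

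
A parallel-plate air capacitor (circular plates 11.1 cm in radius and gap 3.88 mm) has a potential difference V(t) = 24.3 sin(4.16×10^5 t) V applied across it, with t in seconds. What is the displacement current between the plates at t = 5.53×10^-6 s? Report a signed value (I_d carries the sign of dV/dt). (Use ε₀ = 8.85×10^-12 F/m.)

-5.95×10^-4 A

C = ε₀A/d = (8.85×10^-12)(0.03871)/(3.88×10^-3) = 8.829×10^-11 F. dV/dt = V₀ω·cos(ωt); at ωt = 2.30048 rad this factor is -0.6666.
I_d = C dV/dt = (8.829×10^-11)(24.3)(4.16×10^5)(-0.6666) = -5.95×10^-4 A.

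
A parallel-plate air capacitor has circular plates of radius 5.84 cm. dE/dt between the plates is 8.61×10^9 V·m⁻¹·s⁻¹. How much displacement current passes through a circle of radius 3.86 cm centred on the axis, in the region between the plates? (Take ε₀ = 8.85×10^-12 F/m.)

3.57×10^-4 A

I_d = ε₀ dΦ_E/dt = ε₀ πR² (dE/dt) = (8.85×10^-12)(0.01071)(8.61×10^9) = 8.161×10^-4 A through the full plate area.
Through an area πr² the displacement current is I_d·(πr²/πR²) = I_d (r/R)² = 3.57×10^-4 A.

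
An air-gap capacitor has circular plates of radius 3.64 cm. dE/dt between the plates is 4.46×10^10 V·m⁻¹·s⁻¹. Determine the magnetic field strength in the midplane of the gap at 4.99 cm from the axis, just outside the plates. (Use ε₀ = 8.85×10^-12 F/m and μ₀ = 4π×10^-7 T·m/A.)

I_d = ε₀ dΦ_E/dt = ε₀ πR² (dE/dt) = (8.85×10^-12)(4.162×10^-3)(4.46×10^10) = 1.643×10^-3 A through the full plate area.
With r > R the enclosed displacement current is the full I_d; B = μ₀ I_d / (2πr) = 6.59×10^-9 T.

6.59×10^-9 T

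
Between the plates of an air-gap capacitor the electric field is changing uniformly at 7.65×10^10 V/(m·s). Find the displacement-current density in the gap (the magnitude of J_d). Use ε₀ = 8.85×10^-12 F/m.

The displacement-current density is ε₀ ∂E/∂t = (8.85×10^-12)(7.65×10^10) = 0.677 A/m².

0.677 A/m²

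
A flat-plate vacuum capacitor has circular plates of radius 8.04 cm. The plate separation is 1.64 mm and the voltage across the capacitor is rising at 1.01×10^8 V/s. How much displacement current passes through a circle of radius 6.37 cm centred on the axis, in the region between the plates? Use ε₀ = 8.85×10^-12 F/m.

6.95×10^-3 A

dE/dt = (dV/dt)/d = 6.159×10^10 V/(m·s); I_d = ε₀(πR²)(dE/dt) = (8.85×10^-12)(0.02031)(6.159×10^10) = 0.01107 A.
Through an area πr² the displacement current is I_d·(πr²/πR²) = I_d (r/R)² = 6.95×10^-3 A.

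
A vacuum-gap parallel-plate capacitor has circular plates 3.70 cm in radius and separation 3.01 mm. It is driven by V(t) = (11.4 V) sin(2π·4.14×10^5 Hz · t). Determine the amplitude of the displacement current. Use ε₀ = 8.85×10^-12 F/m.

3.75×10^-4 A

The displacement current equals the conduction current C dV/dt, which peaks at C V₀ ω.
With C = ε₀A/d = (8.85×10^-12)(4.301×10^-3)/(3.01×10^-3) = 1.265×10^-11 F and ω = 2πf = 2.601×10^6 rad/s, I_d,max = (1.265×10^-11)(11.4)(2.601×10^6) = 3.75×10^-4 A.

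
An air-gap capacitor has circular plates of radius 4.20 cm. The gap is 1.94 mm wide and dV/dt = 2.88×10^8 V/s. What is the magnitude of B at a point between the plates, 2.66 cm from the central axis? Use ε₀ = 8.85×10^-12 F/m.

2.20×10^-8 T

dE/dt = (dV/dt)/d = 1.485×10^11 V/(m·s); I_d = ε₀(πR²)(dE/dt) = (8.85×10^-12)(5.542×10^-3)(1.485×10^11) = 7.283×10^-3 A.
For r < R the Ampère–Maxwell law gives B(2πr) = μ₀ I_d (r²/R²), so B = μ₀ I_d r/(2πR²) = (4π×10^-7)(7.283×10^-3)(0.0266)/(2π·0.0420²) = 2.20×10^-8 T.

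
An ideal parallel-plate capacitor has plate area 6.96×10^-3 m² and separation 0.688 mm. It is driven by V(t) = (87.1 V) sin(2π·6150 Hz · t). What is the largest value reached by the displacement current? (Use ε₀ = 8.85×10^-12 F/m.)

C = ε₀A/d = (8.85×10^-12)(6.96×10^-3)/(6.88×10^-4) = 8.953×10^-11 F; ω = 2πf = 3.864×10^4 rad/s.
I_d = C dV/dt, so |I_d|_max = C V₀ ω = (8.953×10^-11)(87.1)(3.864×10^4) = 3.01×10^-4 A.

3.01×10^-4 A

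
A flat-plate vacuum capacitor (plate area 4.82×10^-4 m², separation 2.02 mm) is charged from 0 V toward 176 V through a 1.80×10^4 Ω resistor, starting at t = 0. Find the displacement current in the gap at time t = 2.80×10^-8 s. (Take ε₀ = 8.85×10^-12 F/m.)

With C = ε₀A/d = (8.85×10^-12)(4.82×10^-4)/(2.02×10^-3) = 2.112×10^-12 F, the time constant is τ = RC = 3.802×10^-8 s, so t/τ = 0.7365 and e^(−t/τ) = 0.4788.
I_d = I_cond = (V₀/R) e^(−t/τ) = (9.778×10^-3)(0.4788) = 4.68×10^-3 A.

4.68×10^-3 A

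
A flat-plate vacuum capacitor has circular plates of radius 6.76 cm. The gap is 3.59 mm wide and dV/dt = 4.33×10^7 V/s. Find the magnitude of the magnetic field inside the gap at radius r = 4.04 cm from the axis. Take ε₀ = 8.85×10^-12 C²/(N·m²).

2.71×10^-9 T

dE/dt = (dV/dt)/d = 1.206×10^10 V/(m·s); I_d = ε₀(πR²)(dE/dt) = (8.85×10^-12)(0.01436)(1.206×10^10) = 1.533×10^-3 A.
An Ampèrian loop of radius r encloses a fraction (r/R)² of I_d. Then B·2πr = μ₀ I_d (r/R)², giving B = μ₀ I_d r/(2πR²) = 2.71×10^-9 T.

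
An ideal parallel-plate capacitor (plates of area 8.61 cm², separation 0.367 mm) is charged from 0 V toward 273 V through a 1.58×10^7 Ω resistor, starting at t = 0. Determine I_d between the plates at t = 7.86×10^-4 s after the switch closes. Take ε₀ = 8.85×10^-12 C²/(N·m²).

C = ε₀A/d = (8.85×10^-12)(8.61×10^-4)/(3.67×10^-4) = 2.076×10^-11 F and τ = RC = 3.280×10^-4 s. I_d in the gap equals the RC charging current.
I_d(t) = (V₀/R) e^(−t/τ) = 1.728×10^-5 · e^(−2.396) = 1.57×10^-6 A.

1.57×10^-6 A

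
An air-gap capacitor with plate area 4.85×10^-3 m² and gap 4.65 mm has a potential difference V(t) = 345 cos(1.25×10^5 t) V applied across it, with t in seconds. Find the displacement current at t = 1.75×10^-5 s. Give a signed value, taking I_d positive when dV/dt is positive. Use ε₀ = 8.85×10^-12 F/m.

-3.25×10^-4 A

dV/dt = (345)(1.25×10^5)·−sin(2.1875) = -3.518×10^7 V/s.
I_d = C dV/dt with C = ε₀A/d = (8.85×10^-12)(4.85×10^-3)/(4.65×10^-3) = 9.231×10^-12 F, so I_d = (9.231×10^-12)(-3.518×10^7) = -3.25×10^-4 A.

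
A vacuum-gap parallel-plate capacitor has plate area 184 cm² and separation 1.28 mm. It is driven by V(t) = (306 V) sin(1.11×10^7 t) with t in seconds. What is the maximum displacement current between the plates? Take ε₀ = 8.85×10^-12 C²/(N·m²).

(dE/dt)_max = V₀ω/d = 2.654×10^12 V/(m·s); ω = 1.11×10^7 rad/s.
I_d,max = ε₀ A (dE/dt)_max = (8.85×10^-12)(0.0184)(2.654×10^12) = 0.432 A.

0.432 A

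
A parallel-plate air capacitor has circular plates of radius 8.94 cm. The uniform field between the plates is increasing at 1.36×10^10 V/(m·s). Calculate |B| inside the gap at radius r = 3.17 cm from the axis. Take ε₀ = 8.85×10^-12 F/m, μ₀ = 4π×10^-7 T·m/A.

Through the whole plate area (πR² = 0.02511 m²), I_d = ε₀ πR² dE/dt = 3.022×10^-3 A.
An Ampèrian loop of radius r encloses a fraction (r/R)² of I_d. Then B·2πr = μ₀ I_d (r/R)², giving B = μ₀ I_d r/(2πR²) = 2.40×10^-9 T.

2.40×10^-9 T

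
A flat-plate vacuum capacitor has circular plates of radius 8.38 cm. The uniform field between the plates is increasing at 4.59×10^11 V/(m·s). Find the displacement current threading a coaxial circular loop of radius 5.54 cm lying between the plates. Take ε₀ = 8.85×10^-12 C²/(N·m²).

Through the whole plate area (πR² = 0.02206 m²), I_d = ε₀ πR² dE/dt = 0.08961 A.
Since J_d is uniform, the enclosed fraction is (r/R)² = 0.4371, giving I_d,enc = 0.0392 A.

0.0392 A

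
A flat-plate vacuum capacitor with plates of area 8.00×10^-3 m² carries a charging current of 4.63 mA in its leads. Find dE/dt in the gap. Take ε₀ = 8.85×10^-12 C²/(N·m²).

The displacement current between the plates equals the conduction current, I_d = 4.63 mA.
Inverting I_d = ε₀ A dE/dt gives dE/dt = 4.63×10^-3 / (8.85×10^-12 · 8.00×10^-3) = 6.54×10^10 V/(m·s).

6.54×10^10 V/(m·s)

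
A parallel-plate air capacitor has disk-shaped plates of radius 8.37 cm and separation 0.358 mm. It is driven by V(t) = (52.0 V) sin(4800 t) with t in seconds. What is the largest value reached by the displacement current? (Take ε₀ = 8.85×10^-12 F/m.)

The displacement current equals the conduction current C dV/dt, which peaks at C V₀ ω.
With C = ε₀A/d = (8.85×10^-12)(0.02201)/(3.58×10^-4) = 5.441×10^-10 F and ω = 4800 rad/s, I_d,max = (5.441×10^-10)(52.0)(4800) = 1.36×10^-4 A.

1.36×10^-4 A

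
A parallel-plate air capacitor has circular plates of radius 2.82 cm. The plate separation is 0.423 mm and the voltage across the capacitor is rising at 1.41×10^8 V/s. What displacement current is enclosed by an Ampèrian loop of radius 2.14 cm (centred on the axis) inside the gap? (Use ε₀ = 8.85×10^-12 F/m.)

dE/dt = (dV/dt)/d = 3.333×10^11 V/(m·s); I_d = ε₀(πR²)(dE/dt) = (8.85×10^-12)(2.498×10^-3)(3.333×10^11) = 7.368×10^-3 A.
The field is uniform, so I_d,enc = I_d (r/R)² = (7.368×10^-3)(2.14/2.82)² = 4.24×10^-3 A.

4.24×10^-3 A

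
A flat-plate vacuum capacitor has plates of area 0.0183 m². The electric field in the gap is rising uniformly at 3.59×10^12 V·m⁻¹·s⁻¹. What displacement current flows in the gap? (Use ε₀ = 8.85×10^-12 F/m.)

0.581 A

With a uniform field, Φ_E = EA, so I_d = ε₀ A dE/dt = 0.581 A.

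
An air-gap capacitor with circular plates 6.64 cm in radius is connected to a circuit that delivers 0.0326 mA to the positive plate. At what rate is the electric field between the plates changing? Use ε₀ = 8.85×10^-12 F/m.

Charge continuity gives I_d = I = 3.26×10^-5 A between the plates.
Since I_d = ε₀ A dE/dt, dE/dt = I_d/(ε₀A) = (3.26×10^-5)/((8.85×10^-12)(0.01385)) = 2.66×10^8 V/(m·s).

2.66×10^8 V/(m·s)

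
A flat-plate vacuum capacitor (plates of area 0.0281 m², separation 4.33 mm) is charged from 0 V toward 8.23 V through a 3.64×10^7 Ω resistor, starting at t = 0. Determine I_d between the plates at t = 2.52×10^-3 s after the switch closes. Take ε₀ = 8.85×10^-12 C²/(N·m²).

C = ε₀A/d = (8.85×10^-12)(0.0281)/(4.33×10^-3) = 5.743×10^-11 F and τ = RC = 2.090×10^-3 s. I_d in the gap equals the RC charging current.
I_d(t) = (V₀/R) e^(−t/τ) = 2.261×10^-7 · e^(−1.206) = 6.77×10^-8 A.

6.77×10^-8 A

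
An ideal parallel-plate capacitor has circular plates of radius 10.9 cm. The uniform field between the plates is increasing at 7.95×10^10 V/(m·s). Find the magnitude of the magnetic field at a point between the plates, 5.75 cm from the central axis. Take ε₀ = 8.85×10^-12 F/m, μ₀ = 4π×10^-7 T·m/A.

2.54×10^-8 T

Through the whole plate area (πR² = 0.03733 m²), I_d = ε₀ πR² dE/dt = 0.02626 A.
An Ampèrian loop of radius r encloses a fraction (r/R)² of I_d. Then B·2πr = μ₀ I_d (r/R)², giving B = μ₀ I_d r/(2πR²) = 2.54×10^-8 T.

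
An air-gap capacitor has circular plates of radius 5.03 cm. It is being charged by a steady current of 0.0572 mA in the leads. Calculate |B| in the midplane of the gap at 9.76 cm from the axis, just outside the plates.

1.17×10^-10 T

Between the plates the displacement current equals the wire current: I_d = 0.0572 mA = 5.72×10^-5 A.
With r > R the enclosed displacement current is the full I_d; B = μ₀ I_d / (2πr) = 1.17×10^-10 T.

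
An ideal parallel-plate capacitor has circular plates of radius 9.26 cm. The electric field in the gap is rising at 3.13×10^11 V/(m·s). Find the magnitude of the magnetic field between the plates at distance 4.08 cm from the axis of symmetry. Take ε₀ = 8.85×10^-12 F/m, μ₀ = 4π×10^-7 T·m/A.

7.10×10^-8 T

Through the whole plate area (πR² = 0.02694 m²), I_d = ε₀ πR² dE/dt = 0.07463 A.
∮B·dl = μ₀ I_d,enc with I_d,enc = I_d r²/R² = 0.01449 A; so B = μ₀ I_d,enc/(2πr) = 7.10×10^-8 T.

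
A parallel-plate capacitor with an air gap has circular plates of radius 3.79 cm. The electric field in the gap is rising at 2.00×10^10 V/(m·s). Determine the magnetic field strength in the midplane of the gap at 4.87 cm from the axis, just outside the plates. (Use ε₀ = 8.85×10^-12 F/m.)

Total displacement current: I_d = ε₀(πR²)(dE/dt) = (8.85×10^-12)(4.513×10^-3)(2.00×10^10) = 7.988×10^-4 A.
With r > R the enclosed displacement current is the full I_d; B = μ₀ I_d / (2πr) = 3.28×10^-9 T.

3.28×10^-9 T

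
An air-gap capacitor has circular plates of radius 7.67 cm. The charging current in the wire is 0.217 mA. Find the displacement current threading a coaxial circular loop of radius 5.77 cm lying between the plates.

No conduction current crosses the gap, so I_d there equals the 2.17×10^-4 A in the leads.
Through an area πr² the displacement current is I_d·(πr²/πR²) = I_d (r/R)² = 1.23×10^-4 A.

1.23×10^-4 A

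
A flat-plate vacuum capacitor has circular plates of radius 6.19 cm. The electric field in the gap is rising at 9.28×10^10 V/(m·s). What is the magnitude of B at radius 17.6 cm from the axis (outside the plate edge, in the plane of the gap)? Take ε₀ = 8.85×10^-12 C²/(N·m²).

1.12×10^-8 T

Through the whole plate area (πR² = 0.01204 m²), I_d = ε₀ πR² dE/dt = 9.888×10^-3 A.
For r ≥ R the full I_d is enclosed: B = μ₀ I_d/(2πr) = (4π×10^-7)(9.888×10^-3)/(2π·0.176) = 1.12×10^-8 T.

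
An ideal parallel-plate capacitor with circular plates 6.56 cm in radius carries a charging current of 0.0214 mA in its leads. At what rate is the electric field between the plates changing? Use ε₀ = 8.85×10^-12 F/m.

1.79×10^8 V/(m·s)

By continuity, I_d in the gap equals the 0.0214 mA flowing in the wire.
Inverting I_d = ε₀ A dE/dt gives dE/dt = 2.14×10^-5 / (8.85×10^-12 · 0.01352) = 1.79×10^8 V/(m·s).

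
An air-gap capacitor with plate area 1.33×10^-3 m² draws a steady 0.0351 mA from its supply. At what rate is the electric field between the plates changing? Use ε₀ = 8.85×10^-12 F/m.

Charge continuity gives I_d = I = 3.51×10^-5 A between the plates.
Since I_d = ε₀ A dE/dt, dE/dt = I_d/(ε₀A) = (3.51×10^-5)/((8.85×10^-12)(1.33×10^-3)) = 2.98×10^9 V/(m·s).

2.98×10^9 V/(m·s)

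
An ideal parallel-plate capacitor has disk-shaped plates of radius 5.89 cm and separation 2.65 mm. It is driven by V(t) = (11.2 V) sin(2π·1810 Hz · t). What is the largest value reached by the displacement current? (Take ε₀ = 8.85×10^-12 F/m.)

(dE/dt)_max = V₀ω/d = 4.805×10^7 V/(m·s); ω = 2πf = 1.137×10^4 rad/s.
I_d,max = ε₀ A (dE/dt)_max = (8.85×10^-12)(0.01090)(4.805×10^7) = 4.64×10^-6 A.

4.64×10^-6 A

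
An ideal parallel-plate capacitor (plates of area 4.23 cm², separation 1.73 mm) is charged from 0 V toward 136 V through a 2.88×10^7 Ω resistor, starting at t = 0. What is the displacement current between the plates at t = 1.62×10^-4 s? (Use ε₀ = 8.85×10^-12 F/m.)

With C = ε₀A/d = (8.85×10^-12)(4.23×10^-4)/(1.73×10^-3) = 2.164×10^-12 F, the time constant is τ = RC = 6.232×10^-5 s, so t/τ = 2.599 and e^(−t/τ) = 0.07435.
I_d = I_cond = (V₀/R) e^(−t/τ) = (4.722×10^-6)(0.07435) = 3.51×10^-7 A.

3.51×10^-7 A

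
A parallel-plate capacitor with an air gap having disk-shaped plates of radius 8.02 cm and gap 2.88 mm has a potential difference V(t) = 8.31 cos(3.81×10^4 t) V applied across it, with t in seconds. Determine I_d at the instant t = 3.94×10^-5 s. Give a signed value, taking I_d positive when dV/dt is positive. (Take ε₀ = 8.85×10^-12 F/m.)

dE/dt = (V₀ω/d)·−sin(ωt) with ωt = 1.50114 rad: (8.31)(3.81×10^4)(-0.9976)/(2.88×10^-3) = -1.097×10^8 V/(m·s).
I_d = ε₀ A dE/dt = (8.85×10^-12)(0.02021)(-1.097×10^8) = -1.96×10^-5 A.

-1.96×10^-5 A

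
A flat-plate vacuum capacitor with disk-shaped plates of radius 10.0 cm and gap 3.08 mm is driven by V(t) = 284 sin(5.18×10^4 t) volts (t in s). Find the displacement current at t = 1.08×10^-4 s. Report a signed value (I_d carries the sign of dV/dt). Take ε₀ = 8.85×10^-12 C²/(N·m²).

1.03×10^-3 A

dE/dt = (V₀ω/d)·cos(ωt) with ωt = 5.5944 rad: (284)(5.18×10^4)(0.7720)/(3.08×10^-3) = 3.687×10^9 V/(m·s).
I_d = ε₀ A dE/dt = (8.85×10^-12)(0.03142)(3.687×10^9) = 1.03×10^-3 A.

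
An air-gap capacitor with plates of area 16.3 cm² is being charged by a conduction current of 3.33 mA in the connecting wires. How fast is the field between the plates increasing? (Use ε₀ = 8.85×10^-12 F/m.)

2.31×10^11 V/(m·s)

By continuity, I_d in the gap equals the 3.33 mA flowing in the wire.
Since I_d = ε₀ A dE/dt, dE/dt = I_d/(ε₀A) = (3.33×10^-3)/((8.85×10^-12)(1.63×10^-3)) = 2.31×10^11 V/(m·s).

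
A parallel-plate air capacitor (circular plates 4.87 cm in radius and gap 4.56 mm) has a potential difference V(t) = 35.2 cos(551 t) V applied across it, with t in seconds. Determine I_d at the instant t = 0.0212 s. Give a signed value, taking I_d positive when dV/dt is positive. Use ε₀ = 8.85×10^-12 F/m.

dE/dt = (V₀ω/d)·−sin(ωt) with ωt = 11.6812 rad: (35.2)(551)(0.7740)/(4.56×10^-3) = 3.292×10^6 V/(m·s).
I_d = ε₀ A dE/dt = (8.85×10^-12)(7.451×10^-3)(3.292×10^6) = 2.17×10^-7 A.

2.17×10^-7 A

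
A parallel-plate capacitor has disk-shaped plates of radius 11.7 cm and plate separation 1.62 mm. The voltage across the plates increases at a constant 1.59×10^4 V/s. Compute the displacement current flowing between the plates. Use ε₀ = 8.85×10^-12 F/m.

3.74×10^-6 A

E = V/d so dE/dt = (dV/dt)/d = 9.815×10^6 V/(m·s), and I_d = ε₀ A dE/dt = (8.85×10^-12)(0.04301)(9.815×10^6) = 3.74×10^-6 A.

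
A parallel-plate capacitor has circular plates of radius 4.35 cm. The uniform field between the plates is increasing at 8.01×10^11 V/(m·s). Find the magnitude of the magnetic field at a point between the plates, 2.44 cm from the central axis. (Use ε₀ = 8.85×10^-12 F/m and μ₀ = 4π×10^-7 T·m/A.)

1.09×10^-7 T

Total displacement current: I_d = ε₀(πR²)(dE/dt) = (8.85×10^-12)(5.945×10^-3)(8.01×10^11) = 0.04214 A.
∮B·dl = μ₀ I_d,enc with I_d,enc = I_d r²/R² = 0.01326 A; so B = μ₀ I_d,enc/(2πr) = 1.09×10^-7 T.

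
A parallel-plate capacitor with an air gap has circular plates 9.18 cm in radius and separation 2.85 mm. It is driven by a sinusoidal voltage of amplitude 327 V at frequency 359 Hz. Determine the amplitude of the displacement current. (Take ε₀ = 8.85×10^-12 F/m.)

C = ε₀A/d = (8.85×10^-12)(0.02647)/(2.85×10^-3) = 8.220×10^-11 F; ω = 2πf = 2256 rad/s.
I_d = C dV/dt, so |I_d|_max = C V₀ ω = (8.220×10^-11)(327)(2256) = 6.06×10^-5 A.

6.06×10^-5 A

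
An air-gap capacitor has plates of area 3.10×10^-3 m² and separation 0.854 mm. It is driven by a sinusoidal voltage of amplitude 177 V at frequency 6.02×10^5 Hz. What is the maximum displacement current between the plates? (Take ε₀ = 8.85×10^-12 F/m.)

0.0215 A

The displacement current equals the conduction current C dV/dt, which peaks at C V₀ ω.
With C = ε₀A/d = (8.85×10^-12)(3.10×10^-3)/(8.54×10^-4) = 3.213×10^-11 F and ω = 2πf = 3.782×10^6 rad/s, I_d,max = (3.213×10^-11)(177)(3.782×10^6) = 0.0215 A.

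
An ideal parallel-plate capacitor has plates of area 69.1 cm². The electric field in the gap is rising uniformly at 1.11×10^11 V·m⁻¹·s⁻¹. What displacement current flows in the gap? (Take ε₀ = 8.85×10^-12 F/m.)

I_d = ε₀ A (dE/dt) = (8.85×10^-12)(6.91×10^-3 m²)(1.11×10^11) = 6.79×10^-3 A.

6.79×10^-3 A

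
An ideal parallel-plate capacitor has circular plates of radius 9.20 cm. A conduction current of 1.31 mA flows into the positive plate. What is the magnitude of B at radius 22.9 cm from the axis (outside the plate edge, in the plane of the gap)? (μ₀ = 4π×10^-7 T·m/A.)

1.14×10^-9 T

Between the plates the displacement current equals the wire current: I_d = 1.31 mA = 1.31×10^-3 A.
Outside the plates the loop encloses all of I_d, so B·2πr = μ₀ I_d and B = 1.14×10^-9 T.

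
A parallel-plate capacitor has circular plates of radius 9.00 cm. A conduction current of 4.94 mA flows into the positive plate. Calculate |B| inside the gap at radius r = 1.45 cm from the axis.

1.77×10^-9 T

No conduction current crosses the gap, so I_d there equals the 4.94×10^-3 A in the leads.
For r < R the Ampère–Maxwell law gives B(2πr) = μ₀ I_d (r²/R²), so B = μ₀ I_d r/(2πR²) = (4π×10^-7)(4.94×10^-3)(0.0145)/(2π·0.0900²) = 1.77×10^-9 T.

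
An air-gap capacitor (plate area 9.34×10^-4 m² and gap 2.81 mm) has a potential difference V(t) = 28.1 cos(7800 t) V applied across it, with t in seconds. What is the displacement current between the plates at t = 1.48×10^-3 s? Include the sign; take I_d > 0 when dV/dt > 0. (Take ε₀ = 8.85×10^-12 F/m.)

5.50×10^-7 A

dE/dt = (V₀ω/d)·−sin(ωt) with ωt = 11.544 rad: (28.1)(7800)(0.8533)/(2.81×10^-3) = 6.656×10^7 V/(m·s).
I_d = ε₀ A dE/dt = (8.85×10^-12)(9.34×10^-4)(6.656×10^7) = 5.50×10^-7 A.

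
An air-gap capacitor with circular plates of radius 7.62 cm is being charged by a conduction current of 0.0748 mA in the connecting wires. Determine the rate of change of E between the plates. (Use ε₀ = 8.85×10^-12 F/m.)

Charge continuity gives I_d = I = 7.48×10^-5 A between the plates.
Inverting I_d = ε₀ A dE/dt gives dE/dt = 7.48×10^-5 / (8.85×10^-12 · 0.01824) = 4.63×10^8 V/(m·s).

4.63×10^8 V/(m·s)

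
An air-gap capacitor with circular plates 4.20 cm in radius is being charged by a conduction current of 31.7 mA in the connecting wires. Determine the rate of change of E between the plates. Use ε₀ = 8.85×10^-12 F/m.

Charge continuity gives I_d = I = 0.0317 A between the plates.
Since I_d = ε₀ A dE/dt, dE/dt = I_d/(ε₀A) = (0.0317)/((8.85×10^-12)(5.542×10^-3)) = 6.46×10^11 V/(m·s).

6.46×10^11 V/(m·s)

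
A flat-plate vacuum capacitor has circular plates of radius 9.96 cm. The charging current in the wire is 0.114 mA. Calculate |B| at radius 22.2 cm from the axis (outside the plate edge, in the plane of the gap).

Between the plates the displacement current equals the wire current: I_d = 0.114 mA = 1.14×10^-4 A.
For r ≥ R the full I_d is enclosed: B = μ₀ I_d/(2πr) = (4π×10^-7)(1.14×10^-4)/(2π·0.222) = 1.03×10^-10 T.

1.03×10^-10 T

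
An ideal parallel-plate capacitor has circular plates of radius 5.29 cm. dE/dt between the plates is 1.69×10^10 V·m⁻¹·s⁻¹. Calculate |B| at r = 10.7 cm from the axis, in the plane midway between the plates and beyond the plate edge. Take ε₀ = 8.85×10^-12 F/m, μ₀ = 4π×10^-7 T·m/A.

Through the whole plate area (πR² = 8.791×10^-3 m²), I_d = ε₀ πR² dE/dt = 1.315×10^-3 A.
Outside the plates the loop encloses all of I_d, so B·2πr = μ₀ I_d and B = 2.46×10^-9 T.

2.46×10^-9 T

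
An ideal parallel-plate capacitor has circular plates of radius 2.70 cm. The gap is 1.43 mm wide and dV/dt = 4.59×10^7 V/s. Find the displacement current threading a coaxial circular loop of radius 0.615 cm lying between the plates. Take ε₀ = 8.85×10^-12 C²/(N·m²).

With E = V/d, dE/dt = 3.210×10^10 V/(m·s) and πR² = 2.290×10^-3 m², giving I_d = ε₀ πR² dE/dt = 6.506×10^-4 A.
Through an area πr² the displacement current is I_d·(πr²/πR²) = I_d (r/R)² = 3.38×10^-5 A.

3.38×10^-5 A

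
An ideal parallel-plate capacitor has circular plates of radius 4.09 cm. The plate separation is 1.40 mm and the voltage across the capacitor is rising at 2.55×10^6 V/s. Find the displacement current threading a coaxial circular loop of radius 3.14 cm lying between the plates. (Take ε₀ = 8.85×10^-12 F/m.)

4.99×10^-5 A

dE/dt = (dV/dt)/d = 1.821×10^9 V/(m·s); I_d = ε₀(πR²)(dE/dt) = (8.85×10^-12)(5.255×10^-3)(1.821×10^9) = 8.469×10^-5 A.
The field is uniform, so I_d,enc = I_d (r/R)² = (8.469×10^-5)(3.14/4.09)² = 4.99×10^-5 A.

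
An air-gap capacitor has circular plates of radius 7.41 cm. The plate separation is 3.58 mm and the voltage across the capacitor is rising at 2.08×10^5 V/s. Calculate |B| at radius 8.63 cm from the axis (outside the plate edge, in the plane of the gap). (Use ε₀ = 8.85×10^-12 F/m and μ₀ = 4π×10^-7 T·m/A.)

dE/dt = (dV/dt)/d = 5.810×10^7 V/(m·s); I_d = ε₀(πR²)(dE/dt) = (8.85×10^-12)(0.01725)(5.810×10^7) = 8.870×10^-6 A.
Outside the plates the loop encloses all of I_d, so B·2πr = μ₀ I_d and B = 2.06×10^-11 T.

2.06×10^-11 T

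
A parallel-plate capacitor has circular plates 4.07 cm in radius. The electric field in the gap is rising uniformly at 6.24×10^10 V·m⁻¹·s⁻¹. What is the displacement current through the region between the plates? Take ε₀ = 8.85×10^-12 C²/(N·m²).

I_d = ε₀ A (dE/dt) = (8.85×10^-12)(5.204×10^-3 m²)(6.24×10^10) = 2.87×10^-3 A.

2.87×10^-3 A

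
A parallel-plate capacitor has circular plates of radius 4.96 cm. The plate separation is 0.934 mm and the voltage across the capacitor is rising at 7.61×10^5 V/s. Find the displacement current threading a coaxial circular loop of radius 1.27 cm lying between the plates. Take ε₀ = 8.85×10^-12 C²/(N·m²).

3.65×10^-6 A

I_d = C dV/dt with C = ε₀πR²/d = 7.324×10^-11 F, so I_d = (7.324×10^-11)(7.61×10^5) = 5.574×10^-5 A.
Since J_d is uniform, the enclosed fraction is (r/R)² = 0.06556, giving I_d,enc = 3.65×10^-6 A.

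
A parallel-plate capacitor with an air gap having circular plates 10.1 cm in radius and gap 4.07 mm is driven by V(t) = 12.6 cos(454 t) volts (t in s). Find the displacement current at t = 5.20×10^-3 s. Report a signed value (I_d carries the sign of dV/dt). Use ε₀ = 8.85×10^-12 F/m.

-2.81×10^-7 A

C = ε₀A/d = (8.85×10^-12)(0.03205)/(4.07×10^-3) = 6.969×10^-11 F. dV/dt = V₀ω·−sin(ωt); at ωt = 2.3608 rad this factor is -0.7038.
I_d = C dV/dt = (6.969×10^-11)(12.6)(454)(-0.7038) = -2.81×10^-7 A.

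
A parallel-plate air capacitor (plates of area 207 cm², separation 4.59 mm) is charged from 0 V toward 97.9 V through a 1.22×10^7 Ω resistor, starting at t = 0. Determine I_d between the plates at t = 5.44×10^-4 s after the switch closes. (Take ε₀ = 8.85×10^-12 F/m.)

With C = ε₀A/d = (8.85×10^-12)(0.0207)/(4.59×10^-3) = 3.991×10^-11 F, the time constant is τ = RC = 4.869×10^-4 s, so t/τ = 1.117 and e^(−t/τ) = 0.3273.
I_d = I_cond = (V₀/R) e^(−t/τ) = (8.025×10^-6)(0.3273) = 2.63×10^-6 A.

2.63×10^-6 A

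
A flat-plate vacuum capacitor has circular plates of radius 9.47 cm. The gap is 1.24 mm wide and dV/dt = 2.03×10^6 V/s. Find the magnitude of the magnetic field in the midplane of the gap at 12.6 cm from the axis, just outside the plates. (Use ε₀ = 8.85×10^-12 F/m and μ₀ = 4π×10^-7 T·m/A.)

6.48×10^-10 T

dE/dt = (dV/dt)/d = 1.637×10^9 V/(m·s); I_d = ε₀(πR²)(dE/dt) = (8.85×10^-12)(0.02817)(1.637×10^9) = 4.081×10^-4 A.
With r > R the enclosed displacement current is the full I_d; B = μ₀ I_d / (2πr) = 6.48×10^-10 T.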